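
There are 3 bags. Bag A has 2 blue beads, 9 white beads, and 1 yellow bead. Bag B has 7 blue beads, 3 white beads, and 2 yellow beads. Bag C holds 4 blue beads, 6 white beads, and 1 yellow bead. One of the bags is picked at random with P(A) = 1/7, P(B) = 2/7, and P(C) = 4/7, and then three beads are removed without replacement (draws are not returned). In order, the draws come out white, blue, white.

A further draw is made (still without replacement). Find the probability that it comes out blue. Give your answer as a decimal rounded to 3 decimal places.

0.359

For each hypothesis, P(data | H) works out to: P(data | bag A) = (9/12)(2/11)(8/10) = 6/55; P(data | bag B) = (3/12)(7/11)(2/10) = 7/220; P(data | bag C) = (6/11)(4/10)(5/9) = 4/33.
Weighting by the prior gives 1/7 · 6/55 = 6/385, 2/7 · 7/220 = 1/110, 4/7 · 4/33 = 16/231; with total 31/330.
Normalising, the posterior is P(bag A | data) = 36/217, P(bag B | data) = 3/31, P(bag C | data) = 160/217.
The predictive probability is P(blue next | data) = (1/9)(36/217) + (2/3)(3/31) + (3/8)(160/217) = 78/217.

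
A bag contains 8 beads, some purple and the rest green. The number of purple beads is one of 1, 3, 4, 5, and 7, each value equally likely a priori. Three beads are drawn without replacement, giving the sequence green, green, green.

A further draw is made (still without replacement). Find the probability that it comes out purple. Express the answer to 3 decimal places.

Under each hypothesis, the probability of the observed sequence is: P(data | r = 1) = (7/8)(6/7)(5/6) = 5/8; P(data | r = 3) = (5/8)(4/7)(3/6) = 5/28; P(data | r = 4) = (4/8)(3/7)(2/6) = 1/14; P(data | r = 5) = (3/8)(2/7)(1/6) = 1/56; P(data | r = 7) = (1/8)(0/7) = 0.
Weighting by the prior gives 1/5 · 5/8 = 1/8, 1/5 · 5/28 = 1/28, 1/5 · 1/14 = 1/70, 1/5 · 1/56 = 1/280, 1/5 · 0 = 0; summing to 5/28.
The posterior is then P(r = 1 | data) = 7/10, P(r = 3 | data) = 1/5, P(r = 4 | data) = 2/25, P(r = 5 | data) = 1/50, P(r = 7 | data) = 0.
Averaging over the posterior, P(purple next | data) = (1/5)(7/10) + (3/5)(1/5) + (4/5)(2/25) + (1)(1/50) = 43/125.

0.344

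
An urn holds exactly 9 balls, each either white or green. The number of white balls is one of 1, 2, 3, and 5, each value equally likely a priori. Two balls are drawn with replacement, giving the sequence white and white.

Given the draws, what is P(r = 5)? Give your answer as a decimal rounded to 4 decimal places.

0.6410

Compute the likelihood of the observed sequence for each case: P(data | r = 1) = (1/9)(1/9) = 1/81; P(data | r = 2) = (2/9)(2/9) = 4/81; P(data | r = 3) = (3/9)(3/9) = 1/9; P(data | r = 5) = (5/9)(5/9) = 25/81.
Weighting by the prior gives 1/4 · 1/81 = 1/324, 1/4 · 4/81 = 1/81, 1/4 · 1/9 = 1/36, 1/4 · 25/81 = 25/324; these sum to 13/108.
By Bayes' rule, P(r = 5 | data) = (25/324) / (13/108) = 25/39.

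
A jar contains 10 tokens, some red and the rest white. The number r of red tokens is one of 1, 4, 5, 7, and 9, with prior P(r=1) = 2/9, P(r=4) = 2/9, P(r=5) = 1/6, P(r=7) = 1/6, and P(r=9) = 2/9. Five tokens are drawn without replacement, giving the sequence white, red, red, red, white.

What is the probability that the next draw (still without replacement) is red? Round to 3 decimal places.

For each hypothesis, P(data | H) works out to: P(data | r = 1) = (9/10)(1/9)(0/8) = 0; P(data | r = 4) = (6/10)(4/9)(3/8)(2/7)(5/6) = 0.02381; P(data | r = 5) = (5/10)(5/9)(4/8)(3/7)(4/6) = 0.039683; P(data | r = 7) = (3/10)(7/9)(6/8)(5/7)(2/6) = 0.041667; P(data | r = 9) = (1/10)(9/9)(8/8)(7/7)(0/6) = 0.
Weighting by the prior gives 2/9 · 0 = 0, 2/9 · 0.02381 = 0.005291, 1/6 · 0.039683 = 0.0066138, 1/6 · 0.041667 = 0.0069444, 2/9 · 0 = 0; summing to 0.018849.
Normalising, the posterior is P(r = 1 | data) = 0, P(r = 4 | data) = 0.2807, P(r = 5 | data) = 0.35088, P(r = 7 | data) = 0.36842, P(r = 9 | data) = 0.
Averaging over the posterior, P(red next | data) = (1/5)(0.2807) + (2/5)(0.35088) + (4/5)(0.36842) = 0.49123.

0.491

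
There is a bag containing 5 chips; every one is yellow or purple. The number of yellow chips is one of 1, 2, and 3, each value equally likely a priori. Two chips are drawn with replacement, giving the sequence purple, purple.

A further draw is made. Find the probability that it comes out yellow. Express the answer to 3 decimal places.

For each hypothesis, P(data | H) works out to: P(data | r = 1) = (4/5)(4/5) = 16/25; P(data | r = 2) = (3/5)(3/5) = 9/25; P(data | r = 3) = (2/5)(2/5) = 4/25.
Weighting by the prior gives 1/3 · 16/25 = 16/75, 1/3 · 9/25 = 3/25, 1/3 · 4/25 = 4/75; these sum to 29/75.
The posterior is then P(r = 1 | data) = 16/29, P(r = 2 | data) = 9/29, P(r = 3 | data) = 4/29.
So P(yellow next | data) = Σ P(yellow next | H) P(H | data) = (1/5)(16/29) + (2/5)(9/29) + (3/5)(4/29) = 46/145.

0.317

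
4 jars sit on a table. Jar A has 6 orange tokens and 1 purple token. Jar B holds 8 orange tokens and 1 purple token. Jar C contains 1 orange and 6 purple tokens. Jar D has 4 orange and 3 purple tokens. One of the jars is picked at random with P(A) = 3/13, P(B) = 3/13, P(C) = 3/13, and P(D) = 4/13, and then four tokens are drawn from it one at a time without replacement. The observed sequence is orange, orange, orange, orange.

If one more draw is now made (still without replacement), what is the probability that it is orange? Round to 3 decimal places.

Under each hypothesis, the probability of the observed sequence is: P(data | jar A) = (6/7)(5/6)(4/5)(3/4) = 3/7; P(data | jar B) = (8/9)(7/8)(6/7)(5/6) = 5/9; P(data | jar C) = (1/7)(0/6) = 0; P(data | jar D) = (4/7)(3/6)(2/5)(1/4) = 1/35.
Weighting by the prior gives 3/13 · 3/7 = 9/91, 3/13 · 5/9 = 5/39, 3/13 · 0 = 0, 4/13 · 1/35 = 4/455; with total 46/195.
Dividing through by the total gives posterior P(jar A | data) = 135/322, P(jar B | data) = 25/46, P(jar C | data) = 0, P(jar D | data) = 6/161.
The predictive probability is P(orange next | data) = (2/3)(135/322) + (4/5)(25/46) + (0)(6/161) = 5/7.

0.714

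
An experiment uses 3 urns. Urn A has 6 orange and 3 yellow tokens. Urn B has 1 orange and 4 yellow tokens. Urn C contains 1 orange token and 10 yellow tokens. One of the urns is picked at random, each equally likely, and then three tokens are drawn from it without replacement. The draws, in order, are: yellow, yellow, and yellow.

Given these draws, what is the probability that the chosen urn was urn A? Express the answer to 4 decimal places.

0.0105

For each hypothesis, P(data | H) works out to: P(data | urn A) = (3/9)(2/8)(1/7) = 0.011905; P(data | urn B) = (4/5)(3/4)(2/3) = 0.4; P(data | urn C) = (10/11)(9/10)(8/9) = 0.72727.
Multiplying each by its prior: 1/3 · 0.011905 = 0.0039683, 1/3 · 0.4 = 0.13333, 1/3 · 0.72727 = 0.24242; summing to 0.37973.
So P(urn A | data) = (0.0039683) / (0.37973) = 0.01045.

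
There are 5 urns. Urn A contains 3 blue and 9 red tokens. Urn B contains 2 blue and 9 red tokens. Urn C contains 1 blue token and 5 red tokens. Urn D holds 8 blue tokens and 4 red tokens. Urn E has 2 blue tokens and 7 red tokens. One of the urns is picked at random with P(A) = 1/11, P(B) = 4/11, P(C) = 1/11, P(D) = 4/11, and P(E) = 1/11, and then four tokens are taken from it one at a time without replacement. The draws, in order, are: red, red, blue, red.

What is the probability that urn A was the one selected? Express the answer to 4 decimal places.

0.1264

For each hypothesis, P(data | H) works out to: P(data | urn A) = (9/12)(8/11)(3/10)(7/9) = 0.12727; P(data | urn B) = (9/11)(8/10)(2/9)(7/8) = 0.12727; P(data | urn C) = (5/6)(4/5)(1/4)(3/3) = 0.16667; P(data | urn D) = (4/12)(3/11)(8/10)(2/9) = 0.016162; P(data | urn E) = (7/9)(6/8)(2/7)(5/6) = 0.13889.
Weighting by the prior gives 1/11 · 0.12727 = 0.01157, 4/11 · 0.12727 = 0.046281, 1/11 · 0.16667 = 0.015152, 4/11 · 0.016162 = 0.005877, 1/11 · 0.13889 = 0.012626; these sum to 0.091506.
So P(urn A | data) = (0.01157) / (0.091506) = 0.12644.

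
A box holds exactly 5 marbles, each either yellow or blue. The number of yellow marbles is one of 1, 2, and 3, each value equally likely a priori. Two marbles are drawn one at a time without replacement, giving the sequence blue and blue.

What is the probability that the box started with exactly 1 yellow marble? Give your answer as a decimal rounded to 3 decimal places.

Compute the likelihood of the observed sequence for each case: P(data | r = 1) = (4/5)(3/4) = 3/5; P(data | r = 2) = (3/5)(2/4) = 3/10; P(data | r = 3) = (2/5)(1/4) = 1/10.
The prior-weighted likelihoods are 1/3 · 3/5 = 1/5, 1/3 · 3/10 = 1/10, 1/3 · 1/10 = 1/30; these sum to 1/3.
Hence P(r = 1 | data) = (1/5) / (1/3) = 3/5.

0.600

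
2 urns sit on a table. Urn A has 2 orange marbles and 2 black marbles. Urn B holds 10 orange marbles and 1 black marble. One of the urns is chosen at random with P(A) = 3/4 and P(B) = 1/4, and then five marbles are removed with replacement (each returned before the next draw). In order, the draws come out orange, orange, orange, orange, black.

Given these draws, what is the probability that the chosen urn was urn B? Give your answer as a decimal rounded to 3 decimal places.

Under each hypothesis, the probability of the observed sequence is: P(data | urn A) = (2/4)(2/4)(2/4)(2/4)(2/4) = 0.03125; P(data | urn B) = (10/11)(10/11)(10/11)(10/11)(1/11) = 0.062092.
The prior-weighted likelihoods are 3/4 · 0.03125 = 0.023438, 1/4 · 0.062092 = 0.015523; these sum to 0.038961.
Therefore the posterior P(urn B | data) = (0.015523) / (0.038961) = 0.39843.

0.398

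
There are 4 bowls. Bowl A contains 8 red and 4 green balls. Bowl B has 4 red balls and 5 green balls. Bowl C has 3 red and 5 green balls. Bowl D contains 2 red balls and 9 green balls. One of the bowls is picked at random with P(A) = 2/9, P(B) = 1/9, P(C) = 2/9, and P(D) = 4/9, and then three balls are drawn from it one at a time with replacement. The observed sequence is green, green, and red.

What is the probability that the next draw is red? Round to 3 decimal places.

0.336

Compute the likelihood of the observed sequence for each case: P(data | bowl A) = (4/12)(4/12)(8/12) = 0.074074; P(data | bowl B) = (5/9)(5/9)(4/9) = 0.13717; P(data | bowl C) = (5/8)(5/8)(3/8) = 0.14648; P(data | bowl D) = (9/11)(9/11)(2/11) = 0.12171.
Weighting by the prior gives 2/9 · 0.074074 = 0.016461, 1/9 · 0.13717 = 0.015242, 2/9 · 0.14648 = 0.032552, 4/9 · 0.12171 = 0.054095; summing to 0.11835.
Normalising, the posterior is P(bowl A | data) = 0.13909, P(bowl B | data) = 0.12878, P(bowl C | data) = 0.27505, P(bowl D | data) = 0.45708.
The predictive probability is P(red next | data) = (2/3)(0.13909) + (4/9)(0.12878) + (3/8)(0.27505) + (2/11)(0.45708) = 0.33621.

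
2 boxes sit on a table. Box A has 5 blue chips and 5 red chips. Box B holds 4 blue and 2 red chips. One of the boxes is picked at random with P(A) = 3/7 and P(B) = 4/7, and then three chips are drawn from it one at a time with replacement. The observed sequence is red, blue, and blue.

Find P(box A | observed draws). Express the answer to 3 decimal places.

0.388

Under each hypothesis, the probability of the observed sequence is: P(data | box A) = (5/10)(5/10)(5/10) = 0.125; P(data | box B) = (2/6)(4/6)(4/6) = 0.14815.
The prior-weighted likelihoods are 3/7 · 0.125 = 0.053571, 4/7 · 0.14815 = 0.084656; with total 0.13823.
Therefore the posterior P(box A | data) = (0.053571) / (0.13823) = 0.38756.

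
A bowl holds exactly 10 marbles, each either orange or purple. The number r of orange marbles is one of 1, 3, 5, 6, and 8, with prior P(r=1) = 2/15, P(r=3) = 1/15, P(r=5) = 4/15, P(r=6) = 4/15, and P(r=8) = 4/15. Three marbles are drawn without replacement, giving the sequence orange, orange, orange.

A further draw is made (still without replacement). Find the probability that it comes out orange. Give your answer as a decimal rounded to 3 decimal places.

Under each hypothesis, the probability of the observed sequence is: P(data | r = 1) = (1/10)(0/9) = 0; P(data | r = 3) = (3/10)(2/9)(1/8) = 0.0083333; P(data | r = 5) = (5/10)(4/9)(3/8) = 0.083333; P(data | r = 6) = (6/10)(5/9)(4/8) = 0.16667; P(data | r = 8) = (8/10)(7/9)(6/8) = 0.46667.
Multiplying each by its prior: 2/15 · 0 = 0, 1/15 · 0.0083333 = 0.00055556, 4/15 · 0.083333 = 0.022222, 4/15 · 0.16667 = 0.044444, 4/15 · 0.46667 = 0.12444; with total 0.19167.
Normalising, the posterior is P(r = 1 | data) = 0, P(r = 3 | data) = 0.0028986, P(r = 5 | data) = 0.11594, P(r = 6 | data) = 0.23188, P(r = 8 | data) = 0.64928.
So P(orange next | data) = Σ P(orange next | H) P(H | data) = (0)(0.0028986) + (2/7)(0.11594) + (3/7)(0.23188) + (5/7)(0.64928) = 0.59627.

0.596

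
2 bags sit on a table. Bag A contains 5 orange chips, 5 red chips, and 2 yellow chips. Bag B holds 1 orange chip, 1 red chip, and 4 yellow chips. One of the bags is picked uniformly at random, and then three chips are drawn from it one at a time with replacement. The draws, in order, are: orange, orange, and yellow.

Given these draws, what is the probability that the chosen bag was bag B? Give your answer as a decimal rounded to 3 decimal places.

For each hypothesis, P(data | H) works out to: P(data | bag A) = (5/12)(5/12)(2/12) = 0.028935; P(data | bag B) = (1/6)(1/6)(4/6) = 0.018519.
Weighting by the prior gives 1/2 · 0.028935 = 0.014468, 1/2 · 0.018519 = 0.0092593; summing to 0.023727.
So P(bag B | data) = (0.0092593) / (0.023727) = 0.39024.

0.390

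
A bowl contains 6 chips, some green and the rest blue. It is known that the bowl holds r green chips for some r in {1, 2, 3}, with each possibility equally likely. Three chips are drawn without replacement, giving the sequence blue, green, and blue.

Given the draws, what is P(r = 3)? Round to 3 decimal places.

0.290

The likelihood of the observed sequence under each hypothesis: P(data | r = 1) = (5/6)(1/5)(4/4) = 1/6; P(data | r = 2) = (4/6)(2/5)(3/4) = 1/5; P(data | r = 3) = (3/6)(3/5)(2/4) = 3/20.
Multiplying each by its prior: 1/3 · 1/6 = 1/18, 1/3 · 1/5 = 1/15, 1/3 · 3/20 = 1/20; with total 31/180.
By Bayes' rule, P(r = 3 | data) = (1/20) / (31/180) = 9/31.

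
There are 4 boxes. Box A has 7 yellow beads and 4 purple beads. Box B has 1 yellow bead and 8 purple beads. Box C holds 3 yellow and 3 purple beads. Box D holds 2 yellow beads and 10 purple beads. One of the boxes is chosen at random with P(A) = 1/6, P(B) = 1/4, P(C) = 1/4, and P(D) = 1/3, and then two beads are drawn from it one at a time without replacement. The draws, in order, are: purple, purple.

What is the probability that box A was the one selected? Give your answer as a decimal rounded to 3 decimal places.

0.037

Under each hypothesis, the probability of the observed sequence is: P(data | box A) = (4/11)(3/10) = 6/55; P(data | box B) = (8/9)(7/8) = 7/9; P(data | box C) = (3/6)(2/5) = 1/5; P(data | box D) = (10/12)(9/11) = 15/22.
Weighting by the prior gives 1/6 · 6/55 = 1/55, 1/4 · 7/9 = 7/36, 1/4 · 1/5 = 1/20, 1/3 · 15/22 = 5/22; these sum to 97/198.
Hence P(box A | data) = (1/55) / (97/198) = 18/485.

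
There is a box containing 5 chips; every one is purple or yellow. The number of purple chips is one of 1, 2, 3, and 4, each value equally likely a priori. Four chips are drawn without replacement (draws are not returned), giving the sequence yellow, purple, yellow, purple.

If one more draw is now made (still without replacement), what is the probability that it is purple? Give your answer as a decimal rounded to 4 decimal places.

Compute the likelihood of the observed sequence for each case: P(data | r = 1) = (4/5)(1/4)(3/3)(0/2) = 0; P(data | r = 2) = (3/5)(2/4)(2/3)(1/2) = 1/10; P(data | r = 3) = (2/5)(3/4)(1/3)(2/2) = 1/10; P(data | r = 4) = (1/5)(4/4)(0/3) = 0.
Multiplying each by its prior: 1/4 · 0 = 0, 1/4 · 1/10 = 1/40, 1/4 · 1/10 = 1/40, 1/4 · 0 = 0; with total 1/20.
Dividing through by the total gives posterior P(r = 1 | data) = 0, P(r = 2 | data) = 1/2, P(r = 3 | data) = 1/2, P(r = 4 | data) = 0.
So P(purple next | data) = Σ P(purple next | H) P(H | data) = (0)(1/2) + (1)(1/2) = 1/2.

0.5000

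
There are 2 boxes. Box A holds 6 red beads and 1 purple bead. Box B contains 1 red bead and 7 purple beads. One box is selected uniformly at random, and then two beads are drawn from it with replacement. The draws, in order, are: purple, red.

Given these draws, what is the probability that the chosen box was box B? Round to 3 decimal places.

0.472

Under each hypothesis, the probability of the observed sequence is: P(data | box A) = (1/7)(6/7) = 0.12245; P(data | box B) = (7/8)(1/8) = 0.10938.
Weighting by the prior gives 1/2 · 0.12245 = 0.061224, 1/2 · 0.10938 = 0.054688; with total 0.11591.
By Bayes' rule, P(box B | data) = (0.054688) / (0.11591) = 0.4718.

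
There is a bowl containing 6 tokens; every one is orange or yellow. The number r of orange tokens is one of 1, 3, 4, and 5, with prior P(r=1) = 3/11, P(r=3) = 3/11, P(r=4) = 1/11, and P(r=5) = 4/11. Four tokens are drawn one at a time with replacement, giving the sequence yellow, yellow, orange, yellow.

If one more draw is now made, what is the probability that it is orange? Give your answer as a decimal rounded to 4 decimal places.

Compute the likelihood of the observed sequence for each case: P(data | r = 1) = (5/6)(5/6)(1/6)(5/6) = 0.096451; P(data | r = 3) = (3/6)(3/6)(3/6)(3/6) = 0.0625; P(data | r = 4) = (2/6)(2/6)(4/6)(2/6) = 0.024691; P(data | r = 5) = (1/6)(1/6)(5/6)(1/6) = 0.003858.
Weighting by the prior gives 3/11 · 0.096451 = 0.026305, 3/11 · 0.0625 = 0.017045, 1/11 · 0.024691 = 0.0022447, 4/11 · 0.003858 = 0.0014029; these sum to 0.046998.
Normalising, the posterior is P(r = 1 | data) = 0.5597, P(r = 3 | data) = 0.36269, P(r = 4 | data) = 0.047761, P(r = 5 | data) = 0.029851.
The predictive probability is P(orange next | data) = (1/6)(0.5597) + (1/2)(0.36269) + (2/3)(0.047761) + (5/6)(0.029851) = 0.33134.

0.3313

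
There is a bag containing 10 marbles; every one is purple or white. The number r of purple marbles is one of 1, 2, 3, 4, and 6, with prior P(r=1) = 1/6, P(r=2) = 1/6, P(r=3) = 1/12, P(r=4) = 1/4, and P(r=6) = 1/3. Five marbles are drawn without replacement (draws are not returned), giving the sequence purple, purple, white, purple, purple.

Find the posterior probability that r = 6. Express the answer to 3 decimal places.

0.930

The likelihood of the observed sequence under each hypothesis: P(data | r = 1) = (1/10)(0/9) = 0; P(data | r = 2) = (2/10)(1/9)(8/8)(0/7) = 0; P(data | r = 3) = (3/10)(2/9)(7/8)(1/7)(0/6) = 0; P(data | r = 4) = (4/10)(3/9)(6/8)(2/7)(1/6) = 0.0047619; P(data | r = 6) = (6/10)(5/9)(4/8)(4/7)(3/6) = 0.047619.
The prior-weighted likelihoods are 1/6 · 0 = 0, 1/6 · 0 = 0, 1/12 · 0 = 0, 1/4 · 0.0047619 = 0.0011905, 1/3 · 0.047619 = 0.015873; these sum to 0.017063.
By Bayes' rule, P(r = 6 | data) = (0.015873) / (0.017063) = 0.93023.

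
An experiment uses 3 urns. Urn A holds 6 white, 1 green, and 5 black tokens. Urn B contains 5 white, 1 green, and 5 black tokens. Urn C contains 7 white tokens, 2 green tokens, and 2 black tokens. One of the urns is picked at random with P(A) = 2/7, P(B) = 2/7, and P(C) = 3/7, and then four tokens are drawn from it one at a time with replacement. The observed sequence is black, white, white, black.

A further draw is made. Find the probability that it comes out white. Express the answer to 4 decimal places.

0.5075

The likelihood of the observed sequence under each hypothesis: P(data | urn A) = (5/12)(6/12)(6/12)(5/12) = 0.043403; P(data | urn B) = (5/11)(5/11)(5/11)(5/11) = 0.042688; P(data | urn C) = (2/11)(7/11)(7/11)(2/11) = 0.013387.
Weighting by the prior gives 2/7 · 0.043403 = 0.012401, 2/7 · 0.042688 = 0.012197, 3/7 · 0.013387 = 0.0057373; with total 0.030335.
Normalising, the posterior is P(urn A | data) = 0.4088, P(urn B | data) = 0.40207, P(urn C | data) = 0.18913.
The predictive probability is P(white next | data) = (1/2)(0.4088) + (5/11)(0.40207) + (7/11)(0.18913) = 0.50752.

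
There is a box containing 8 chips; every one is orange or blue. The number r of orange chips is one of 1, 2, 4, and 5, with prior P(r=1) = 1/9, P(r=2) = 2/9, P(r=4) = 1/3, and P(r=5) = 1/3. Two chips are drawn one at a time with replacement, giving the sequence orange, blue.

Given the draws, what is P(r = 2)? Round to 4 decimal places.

The likelihood of the observed sequence under each hypothesis: P(data | r = 1) = (1/8)(7/8) = 7/64; P(data | r = 2) = (2/8)(6/8) = 3/16; P(data | r = 4) = (4/8)(4/8) = 1/4; P(data | r = 5) = (5/8)(3/8) = 15/64.
Multiplying each by its prior: 1/9 · 7/64 = 7/576, 2/9 · 3/16 = 1/24, 1/3 · 1/4 = 1/12, 1/3 · 15/64 = 5/64; these sum to 31/144.
So P(r = 2 | data) = (1/24) / (31/144) = 6/31.

0.1935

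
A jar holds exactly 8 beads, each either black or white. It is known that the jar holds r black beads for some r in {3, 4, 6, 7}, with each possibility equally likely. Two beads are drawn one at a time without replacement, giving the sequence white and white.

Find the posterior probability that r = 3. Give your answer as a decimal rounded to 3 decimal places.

0.588

Compute the likelihood of the observed sequence for each case: P(data | r = 3) = (5/8)(4/7) = 5/14; P(data | r = 4) = (4/8)(3/7) = 3/14; P(data | r = 6) = (2/8)(1/7) = 1/28; P(data | r = 7) = (1/8)(0/7) = 0.
Weighting by the prior gives 1/4 · 5/14 = 5/56, 1/4 · 3/14 = 3/56, 1/4 · 1/28 = 1/112, 1/4 · 0 = 0; these sum to 17/112.
So P(r = 3 | data) = (5/56) / (17/112) = 10/17.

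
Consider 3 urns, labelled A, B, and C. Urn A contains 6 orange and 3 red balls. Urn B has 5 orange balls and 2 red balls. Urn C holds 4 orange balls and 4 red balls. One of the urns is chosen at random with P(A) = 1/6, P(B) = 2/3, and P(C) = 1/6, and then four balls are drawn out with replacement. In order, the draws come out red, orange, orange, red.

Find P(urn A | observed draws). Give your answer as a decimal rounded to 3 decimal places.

0.177

For each hypothesis, P(data | H) works out to: P(data | urn A) = (3/9)(6/9)(6/9)(3/9) = 0.049383; P(data | urn B) = (2/7)(5/7)(5/7)(2/7) = 0.041649; P(data | urn C) = (4/8)(4/8)(4/8)(4/8) = 0.0625.
Weighting by the prior gives 1/6 · 0.049383 = 0.0082305, 2/3 · 0.041649 = 0.027766, 1/6 · 0.0625 = 0.010417; summing to 0.046413.
So P(urn A | data) = (0.0082305) / (0.046413) = 0.17733.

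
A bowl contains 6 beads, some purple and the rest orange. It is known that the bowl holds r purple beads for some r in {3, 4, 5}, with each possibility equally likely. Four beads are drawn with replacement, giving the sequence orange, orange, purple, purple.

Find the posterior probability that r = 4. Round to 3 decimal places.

0.376

Compute the likelihood of the observed sequence for each case: P(data | r = 3) = (3/6)(3/6)(3/6)(3/6) = 0.0625; P(data | r = 4) = (2/6)(2/6)(4/6)(4/6) = 0.049383; P(data | r = 5) = (1/6)(1/6)(5/6)(5/6) = 0.01929.
The prior-weighted likelihoods are 1/3 · 0.0625 = 0.020833, 1/3 · 0.049383 = 0.016461, 1/3 · 0.01929 = 0.00643; summing to 0.043724.
By Bayes' rule, P(r = 4 | data) = (0.016461) / (0.043724) = 0.37647.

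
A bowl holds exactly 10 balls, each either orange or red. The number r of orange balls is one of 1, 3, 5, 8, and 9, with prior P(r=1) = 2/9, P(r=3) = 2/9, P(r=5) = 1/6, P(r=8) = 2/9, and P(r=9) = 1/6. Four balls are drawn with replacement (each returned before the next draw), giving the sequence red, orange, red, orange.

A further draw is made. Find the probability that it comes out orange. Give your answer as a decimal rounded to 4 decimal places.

Under each hypothesis, the probability of the observed sequence is: P(data | r = 1) = (9/10)(1/10)(9/10)(1/10) = 0.0081; P(data | r = 3) = (7/10)(3/10)(7/10)(3/10) = 0.0441; P(data | r = 5) = (5/10)(5/10)(5/10)(5/10) = 0.0625; P(data | r = 8) = (2/10)(8/10)(2/10)(8/10) = 0.0256; P(data | r = 9) = (1/10)(9/10)(1/10)(9/10) = 0.0081.
Multiplying each by its prior: 2/9 · 0.0081 = 0.0018, 2/9 · 0.0441 = 0.0098, 1/6 · 0.0625 = 0.010417, 2/9 · 0.0256 = 0.0056889, 1/6 · 0.0081 = 0.00135; with total 0.029056.
Dividing through by the total gives posterior P(r = 1 | data) = 0.06195, P(r = 3 | data) = 0.33728, P(r = 5 | data) = 0.35851, P(r = 8 | data) = 0.19579, P(r = 9 | data) = 0.046463.
Averaging over the posterior, P(orange next | data) = (1/10)(0.06195) + (3/10)(0.33728) + (1/2)(0.35851) + (4/5)(0.19579) + (9/10)(0.046463) = 0.48509.

0.4851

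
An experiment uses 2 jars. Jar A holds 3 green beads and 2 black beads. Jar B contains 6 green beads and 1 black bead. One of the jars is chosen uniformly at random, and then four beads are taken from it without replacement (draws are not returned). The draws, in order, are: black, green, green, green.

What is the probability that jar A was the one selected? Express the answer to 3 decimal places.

0.412

For each hypothesis, P(data | H) works out to: P(data | jar A) = (2/5)(3/4)(2/3)(1/2) = 1/10; P(data | jar B) = (1/7)(6/6)(5/5)(4/4) = 1/7.
Weighting by the prior gives 1/2 · 1/10 = 1/20, 1/2 · 1/7 = 1/14; summing to 17/140.
By Bayes' rule, P(jar A | data) = (1/20) / (17/140) = 7/17.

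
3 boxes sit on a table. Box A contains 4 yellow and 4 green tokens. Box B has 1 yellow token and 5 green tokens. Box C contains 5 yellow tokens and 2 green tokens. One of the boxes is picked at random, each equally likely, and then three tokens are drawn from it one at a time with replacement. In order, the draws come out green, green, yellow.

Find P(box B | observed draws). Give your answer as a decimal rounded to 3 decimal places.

0.387

The likelihood of the observed sequence under each hypothesis: P(data | box A) = (4/8)(4/8)(4/8) = 0.125; P(data | box B) = (5/6)(5/6)(1/6) = 0.11574; P(data | box C) = (2/7)(2/7)(5/7) = 0.058309.
Weighting by the prior gives 1/3 · 0.125 = 0.041667, 1/3 · 0.11574 = 0.03858, 1/3 · 0.058309 = 0.019436; summing to 0.099683.
Hence P(box B | data) = (0.03858) / (0.099683) = 0.38703.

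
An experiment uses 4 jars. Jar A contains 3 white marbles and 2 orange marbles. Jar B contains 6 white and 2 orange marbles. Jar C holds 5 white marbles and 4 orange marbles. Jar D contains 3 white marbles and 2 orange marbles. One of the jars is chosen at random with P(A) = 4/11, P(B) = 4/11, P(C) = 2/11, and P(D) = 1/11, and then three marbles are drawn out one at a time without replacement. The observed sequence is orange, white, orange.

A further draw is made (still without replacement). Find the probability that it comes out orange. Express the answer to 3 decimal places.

0.090

Compute the likelihood of the observed sequence for each case: P(data | jar A) = (2/5)(3/4)(1/3) = 1/10; P(data | jar B) = (2/8)(6/7)(1/6) = 1/28; P(data | jar C) = (4/9)(5/8)(3/7) = 5/42; P(data | jar D) = (2/5)(3/4)(1/3) = 1/10.
Weighting by the prior gives 4/11 · 1/10 = 2/55, 4/11 · 1/28 = 1/77, 2/11 · 5/42 = 5/231, 1/11 · 1/10 = 1/110; these sum to 37/462.
Normalising, the posterior is P(jar A | data) = 84/185, P(jar B | data) = 6/37, P(jar C | data) = 10/37, P(jar D | data) = 21/185.
Averaging over the posterior, P(orange next | data) = (0)(84/185) + (0)(6/37) + (1/3)(10/37) + (0)(21/185) = 10/111.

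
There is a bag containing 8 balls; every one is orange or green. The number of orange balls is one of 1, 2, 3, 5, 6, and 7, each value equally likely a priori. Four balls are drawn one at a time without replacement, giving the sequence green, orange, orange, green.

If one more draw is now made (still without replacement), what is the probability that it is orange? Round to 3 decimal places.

For each hypothesis, P(data | H) works out to: P(data | r = 1) = (7/8)(1/7)(0/6) = 0; P(data | r = 2) = (6/8)(2/7)(1/6)(5/5) = 1/28; P(data | r = 3) = (5/8)(3/7)(2/6)(4/5) = 1/14; P(data | r = 5) = (3/8)(5/7)(4/6)(2/5) = 1/14; P(data | r = 6) = (2/8)(6/7)(5/6)(1/5) = 1/28; P(data | r = 7) = (1/8)(7/7)(6/6)(0/5) = 0.
The prior-weighted likelihoods are 1/6 · 0 = 0, 1/6 · 1/28 = 1/168, 1/6 · 1/14 = 1/84, 1/6 · 1/14 = 1/84, 1/6 · 1/28 = 1/168, 1/6 · 0 = 0; these sum to 1/28.
Normalising, the posterior is P(r = 1 | data) = 0, P(r = 2 | data) = 1/6, P(r = 3 | data) = 1/3, P(r = 5 | data) = 1/3, P(r = 6 | data) = 1/6, P(r = 7 | data) = 0.
The predictive probability is P(orange next | data) = (0)(1/6) + (1/4)(1/3) + (3/4)(1/3) + (1)(1/6) = 1/2.

0.500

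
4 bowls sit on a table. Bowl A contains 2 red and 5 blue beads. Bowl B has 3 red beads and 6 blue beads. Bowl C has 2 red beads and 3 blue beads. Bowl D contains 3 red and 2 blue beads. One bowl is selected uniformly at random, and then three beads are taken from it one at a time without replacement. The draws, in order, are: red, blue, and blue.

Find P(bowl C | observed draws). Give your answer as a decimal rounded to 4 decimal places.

0.2989

The likelihood of the observed sequence under each hypothesis: P(data | bowl A) = (2/7)(5/6)(4/5) = 0.19048; P(data | bowl B) = (3/9)(6/8)(5/7) = 0.17857; P(data | bowl C) = (2/5)(3/4)(2/3) = 0.2; P(data | bowl D) = (3/5)(2/4)(1/3) = 0.1.
Weighting by the prior gives 1/4 · 0.19048 = 0.047619, 1/4 · 0.17857 = 0.044643, 1/4 · 0.2 = 0.05, 1/4 · 0.1 = 0.025; summing to 0.16726.
By Bayes' rule, P(bowl C | data) = (0.05) / (0.16726) = 0.29893.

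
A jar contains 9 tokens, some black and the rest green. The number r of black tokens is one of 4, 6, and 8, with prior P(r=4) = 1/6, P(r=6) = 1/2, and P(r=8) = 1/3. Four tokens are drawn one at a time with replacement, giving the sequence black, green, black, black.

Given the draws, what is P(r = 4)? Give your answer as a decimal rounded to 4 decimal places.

Compute the likelihood of the observed sequence for each case: P(data | r = 4) = (4/9)(5/9)(4/9)(4/9) = 0.048773; P(data | r = 6) = (6/9)(3/9)(6/9)(6/9) = 0.098765; P(data | r = 8) = (8/9)(1/9)(8/9)(8/9) = 0.078037.
Weighting by the prior gives 1/6 · 0.048773 = 0.0081288, 1/2 · 0.098765 = 0.049383, 1/3 · 0.078037 = 0.026012; these sum to 0.083524.
So P(r = 4 | data) = (0.0081288) / (0.083524) = 0.097324.

0.0973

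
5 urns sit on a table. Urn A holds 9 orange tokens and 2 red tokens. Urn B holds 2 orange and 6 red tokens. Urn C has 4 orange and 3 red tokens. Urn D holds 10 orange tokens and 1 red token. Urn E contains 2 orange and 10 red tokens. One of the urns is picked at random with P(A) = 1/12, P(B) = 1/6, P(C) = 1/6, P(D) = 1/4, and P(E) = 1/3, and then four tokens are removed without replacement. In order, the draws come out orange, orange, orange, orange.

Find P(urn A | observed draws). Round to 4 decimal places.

0.1626

Compute the likelihood of the observed sequence for each case: P(data | urn A) = (9/11)(8/10)(7/9)(6/8) = 0.38182; P(data | urn B) = (2/8)(1/7)(0/6) = 0; P(data | urn C) = (4/7)(3/6)(2/5)(1/4) = 0.028571; P(data | urn D) = (10/11)(9/10)(8/9)(7/8) = 0.63636; P(data | urn E) = (2/12)(1/11)(0/10) = 0.
Weighting by the prior gives 1/12 · 0.38182 = 0.031818, 1/6 · 0 = 0, 1/6 · 0.028571 = 0.0047619, 1/4 · 0.63636 = 0.15909, 1/3 · 0 = 0; with total 0.19567.
Hence P(urn A | data) = (0.031818) / (0.19567) = 0.16261.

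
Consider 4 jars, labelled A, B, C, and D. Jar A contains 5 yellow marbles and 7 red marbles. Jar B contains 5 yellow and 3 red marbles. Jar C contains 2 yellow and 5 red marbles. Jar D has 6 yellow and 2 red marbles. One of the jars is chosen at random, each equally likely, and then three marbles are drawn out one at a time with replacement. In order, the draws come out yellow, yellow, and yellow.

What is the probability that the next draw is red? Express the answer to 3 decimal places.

Under each hypothesis, the probability of the observed sequence is: P(data | jar A) = (5/12)(5/12)(5/12) = 0.072338; P(data | jar B) = (5/8)(5/8)(5/8) = 0.24414; P(data | jar C) = (2/7)(2/7)(2/7) = 0.023324; P(data | jar D) = (6/8)(6/8)(6/8) = 0.42188.
Multiplying each by its prior: 1/4 · 0.072338 = 0.018084, 1/4 · 0.24414 = 0.061035, 1/4 · 0.023324 = 0.0058309, 1/4 · 0.42188 = 0.10547; with total 0.19042.
Dividing through by the total gives posterior P(jar A | data) = 0.094972, P(jar B | data) = 0.32053, P(jar C | data) = 0.030621, P(jar D | data) = 0.55388.
Averaging over the posterior, P(red next | data) = (7/12)(0.094972) + (3/8)(0.32053) + (5/7)(0.030621) + (1/4)(0.55388) = 0.33594.

0.336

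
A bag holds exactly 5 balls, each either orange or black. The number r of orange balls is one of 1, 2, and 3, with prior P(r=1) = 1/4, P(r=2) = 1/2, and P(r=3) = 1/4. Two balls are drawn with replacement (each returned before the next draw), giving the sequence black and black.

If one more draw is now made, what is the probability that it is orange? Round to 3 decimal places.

For each hypothesis, P(data | H) works out to: P(data | r = 1) = (4/5)(4/5) = 16/25; P(data | r = 2) = (3/5)(3/5) = 9/25; P(data | r = 3) = (2/5)(2/5) = 4/25.
Multiplying each by its prior: 1/4 · 16/25 = 4/25, 1/2 · 9/25 = 9/50, 1/4 · 4/25 = 1/25; these sum to 19/50.
The posterior is then P(r = 1 | data) = 8/19, P(r = 2 | data) = 9/19, P(r = 3 | data) = 2/19.
Averaging over the posterior, P(orange next | data) = (1/5)(8/19) + (2/5)(9/19) + (3/5)(2/19) = 32/95.

0.337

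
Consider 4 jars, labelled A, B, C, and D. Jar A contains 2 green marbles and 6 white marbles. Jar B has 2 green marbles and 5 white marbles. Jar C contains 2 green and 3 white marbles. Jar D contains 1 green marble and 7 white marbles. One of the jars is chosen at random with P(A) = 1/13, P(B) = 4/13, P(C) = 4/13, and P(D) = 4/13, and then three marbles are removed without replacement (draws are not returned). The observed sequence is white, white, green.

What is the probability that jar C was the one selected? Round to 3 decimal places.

Compute the likelihood of the observed sequence for each case: P(data | jar A) = (6/8)(5/7)(2/6) = 0.17857; P(data | jar B) = (5/7)(4/6)(2/5) = 0.19048; P(data | jar C) = (3/5)(2/4)(2/3) = 0.2; P(data | jar D) = (7/8)(6/7)(1/6) = 0.125.
Weighting by the prior gives 1/13 · 0.17857 = 0.013736, 4/13 · 0.19048 = 0.058608, 4/13 · 0.2 = 0.061538, 4/13 · 0.125 = 0.038462; these sum to 0.17234.
Therefore the posterior P(jar C | data) = (0.061538) / (0.17234) = 0.35707.

0.357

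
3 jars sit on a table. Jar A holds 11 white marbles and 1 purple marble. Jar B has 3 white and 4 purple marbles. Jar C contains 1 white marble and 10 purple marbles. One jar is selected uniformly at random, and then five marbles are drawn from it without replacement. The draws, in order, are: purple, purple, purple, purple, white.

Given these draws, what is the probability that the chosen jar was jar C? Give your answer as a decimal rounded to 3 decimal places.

For each hypothesis, P(data | H) works out to: P(data | jar A) = (1/12)(0/11) = 0; P(data | jar B) = (4/7)(3/6)(2/5)(1/4)(3/3) = 0.028571; P(data | jar C) = (10/11)(9/10)(8/9)(7/8)(1/7) = 0.090909.
Multiplying each by its prior: 1/3 · 0 = 0, 1/3 · 0.028571 = 0.0095238, 1/3 · 0.090909 = 0.030303; these sum to 0.039827.
Hence P(jar C | data) = (0.030303) / (0.039827) = 0.76087.

0.761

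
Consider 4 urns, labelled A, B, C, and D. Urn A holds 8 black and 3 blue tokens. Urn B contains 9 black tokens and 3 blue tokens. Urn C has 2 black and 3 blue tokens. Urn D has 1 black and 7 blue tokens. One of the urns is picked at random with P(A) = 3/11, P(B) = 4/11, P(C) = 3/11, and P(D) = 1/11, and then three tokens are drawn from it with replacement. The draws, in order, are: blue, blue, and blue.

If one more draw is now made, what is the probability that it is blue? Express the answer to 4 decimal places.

0.6988

For each hypothesis, P(data | H) works out to: P(data | urn A) = (3/11)(3/11)(3/11) = 0.020285; P(data | urn B) = (3/12)(3/12)(3/12) = 0.015625; P(data | urn C) = (3/5)(3/5)(3/5) = 0.216; P(data | urn D) = (7/8)(7/8)(7/8) = 0.66992.
Weighting by the prior gives 3/11 · 0.020285 = 0.0055324, 4/11 · 0.015625 = 0.0056818, 3/11 · 0.216 = 0.058909, 1/11 · 0.66992 = 0.060902; these sum to 0.13103.
Dividing through by the total gives posterior P(urn A | data) = 0.042224, P(urn B | data) = 0.043364, P(urn C | data) = 0.4496, P(urn D | data) = 0.46481.
Averaging over the posterior, P(blue next | data) = (3/11)(0.042224) + (1/4)(0.043364) + (3/5)(0.4496) + (7/8)(0.46481) = 0.69883.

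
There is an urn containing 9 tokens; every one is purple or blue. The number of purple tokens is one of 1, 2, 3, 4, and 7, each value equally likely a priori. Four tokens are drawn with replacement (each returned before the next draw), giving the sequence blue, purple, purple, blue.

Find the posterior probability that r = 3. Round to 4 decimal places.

The likelihood of the observed sequence under each hypothesis: P(data | r = 1) = (8/9)(1/9)(1/9)(8/9) = 0.0097546; P(data | r = 2) = (7/9)(2/9)(2/9)(7/9) = 0.029873; P(data | r = 3) = (6/9)(3/9)(3/9)(6/9) = 0.049383; P(data | r = 4) = (5/9)(4/9)(4/9)(5/9) = 0.060966; P(data | r = 7) = (2/9)(7/9)(7/9)(2/9) = 0.029873.
Multiplying each by its prior: 1/5 · 0.0097546 = 0.0019509, 1/5 · 0.029873 = 0.0059747, 1/5 · 0.049383 = 0.0098765, 1/5 · 0.060966 = 0.012193, 1/5 · 0.029873 = 0.0059747; with total 0.03597.
Therefore the posterior P(r = 3 | data) = (0.0098765) / (0.03597) = 0.27458.

0.2746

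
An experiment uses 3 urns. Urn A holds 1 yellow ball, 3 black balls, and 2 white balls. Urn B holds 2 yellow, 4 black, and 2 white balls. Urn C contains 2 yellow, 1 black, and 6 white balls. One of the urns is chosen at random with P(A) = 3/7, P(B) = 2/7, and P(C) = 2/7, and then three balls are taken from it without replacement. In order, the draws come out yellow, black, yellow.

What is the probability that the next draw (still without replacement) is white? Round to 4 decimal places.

0.4857

The likelihood of the observed sequence under each hypothesis: P(data | urn A) = (1/6)(3/5)(0/4) = 0; P(data | urn B) = (2/8)(4/7)(1/6) = 1/42; P(data | urn C) = (2/9)(1/8)(1/7) = 1/252.
The prior-weighted likelihoods are 3/7 · 0 = 0, 2/7 · 1/42 = 1/147, 2/7 · 1/252 = 1/882; these sum to 1/126.
The posterior is then P(urn A | data) = 0, P(urn B | data) = 6/7, P(urn C | data) = 1/7.
The predictive probability is P(white next | data) = (2/5)(6/7) + (1)(1/7) = 17/35.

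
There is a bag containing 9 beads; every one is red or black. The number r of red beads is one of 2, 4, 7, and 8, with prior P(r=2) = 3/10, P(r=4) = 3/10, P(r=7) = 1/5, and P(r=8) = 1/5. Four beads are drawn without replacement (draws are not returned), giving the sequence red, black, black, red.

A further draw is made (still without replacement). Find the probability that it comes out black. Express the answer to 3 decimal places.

For each hypothesis, P(data | H) works out to: P(data | r = 2) = (2/9)(7/8)(6/7)(1/6) = 1/36; P(data | r = 4) = (4/9)(5/8)(4/7)(3/6) = 5/63; P(data | r = 7) = (7/9)(2/8)(1/7)(6/6) = 1/36; P(data | r = 8) = (8/9)(1/8)(0/7) = 0.
Multiplying each by its prior: 3/10 · 1/36 = 1/120, 3/10 · 5/63 = 1/42, 1/5 · 1/36 = 1/180, 1/5 · 0 = 0; these sum to 19/504.
Dividing through by the total gives posterior P(r = 2 | data) = 21/95, P(r = 4 | data) = 12/19, P(r = 7 | data) = 14/95, P(r = 8 | data) = 0.
So P(black next | data) = Σ P(black next | H) P(H | data) = (1)(21/95) + (3/5)(12/19) + (0)(14/95) = 3/5.

0.600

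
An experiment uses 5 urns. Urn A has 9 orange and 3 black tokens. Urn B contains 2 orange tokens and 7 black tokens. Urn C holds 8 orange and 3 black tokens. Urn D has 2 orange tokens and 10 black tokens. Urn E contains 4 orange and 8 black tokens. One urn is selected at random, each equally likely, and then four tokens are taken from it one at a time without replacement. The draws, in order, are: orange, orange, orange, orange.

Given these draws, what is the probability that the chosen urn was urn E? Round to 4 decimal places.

For each hypothesis, P(data | H) works out to: P(data | urn A) = (9/12)(8/11)(7/10)(6/9) = 0.25455; P(data | urn B) = (2/9)(1/8)(0/7) = 0; P(data | urn C) = (8/11)(7/10)(6/9)(5/8) = 0.21212; P(data | urn D) = (2/12)(1/11)(0/10) = 0; P(data | urn E) = (4/12)(3/11)(2/10)(1/9) = 0.0020202.
Weighting by the prior gives 1/5 · 0.25455 = 0.050909, 1/5 · 0 = 0, 1/5 · 0.21212 = 0.042424, 1/5 · 0 = 0, 1/5 · 0.0020202 = 0.00040404; these sum to 0.093737.
By Bayes' rule, P(urn E | data) = (0.00040404) / (0.093737) = 0.0043103.

0.0043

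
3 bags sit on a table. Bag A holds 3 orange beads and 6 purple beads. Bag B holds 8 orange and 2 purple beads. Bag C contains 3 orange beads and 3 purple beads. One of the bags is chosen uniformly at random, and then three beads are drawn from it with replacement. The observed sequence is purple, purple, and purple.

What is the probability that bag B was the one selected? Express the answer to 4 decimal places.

0.0186

Under each hypothesis, the probability of the observed sequence is: P(data | bag A) = (6/9)(6/9)(6/9) = 0.2963; P(data | bag B) = (2/10)(2/10)(2/10) = 0.008; P(data | bag C) = (3/6)(3/6)(3/6) = 0.125.
Multiplying each by its prior: 1/3 · 0.2963 = 0.098765, 1/3 · 0.008 = 0.0026667, 1/3 · 0.125 = 0.041667; summing to 0.1431.
Therefore the posterior P(bag B | data) = (0.0026667) / (0.1431) = 0.018635.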